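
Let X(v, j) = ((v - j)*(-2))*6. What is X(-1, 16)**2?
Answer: 41616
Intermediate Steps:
X(v, j) = -12*v + 12*j (X(v, j) = (-2*v + 2*j)*6 = -12*v + 12*j)
X(-1, 16)**2 = (-12*(-1) + 12*16)**2 = (12 + 192)**2 = 204**2 = 41616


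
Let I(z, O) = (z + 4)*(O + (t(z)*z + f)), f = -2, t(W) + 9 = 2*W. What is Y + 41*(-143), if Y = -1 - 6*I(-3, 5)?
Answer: -6152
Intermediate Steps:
t(W) = -9 + 2*W
I(z, O) = (4 + z)*(-2 + O + z*(-9 + 2*z)) (I(z, O) = (z + 4)*(O + ((-9 + 2*z)*z - 2)) = (4 + z)*(O + (z*(-9 + 2*z) - 2)) = (4 + z)*(O + (-2 + z*(-9 + 2*z))) = (4 + z)*(-2 + O + z*(-9 + 2*z)))
Y = -289 (Y = -1 - 6*(-8 - 1*(-3)² - 38*(-3) + 2*(-3)³ + 4*5 + 5*(-3)) = -1 - 6*(-8 - 1*9 + 114 + 2*(-27) + 20 - 15) = -1 - 6*(-8 - 9 + 114 - 54 + 20 - 15) = -1 - 6*48 = -1 - 288 = -289)
Y + 41*(-143) = -289 + 41*(-143) = -289 - 5863 = -6152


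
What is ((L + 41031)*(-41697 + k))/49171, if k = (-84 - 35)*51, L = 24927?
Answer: -3150549828/49171 ≈ -64073.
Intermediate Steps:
k = -6069 (k = -119*51 = -6069)
((L + 41031)*(-41697 + k))/49171 = ((24927 + 41031)*(-41697 - 6069))/49171 = (65958*(-47766))*(1/49171) = -3150549828*1/49171 = -3150549828/49171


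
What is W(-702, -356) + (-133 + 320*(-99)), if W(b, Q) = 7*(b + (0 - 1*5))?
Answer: -36762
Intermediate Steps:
W(b, Q) = -35 + 7*b (W(b, Q) = 7*(b + (0 - 5)) = 7*(b - 5) = 7*(-5 + b) = -35 + 7*b)
W(-702, -356) + (-133 + 320*(-99)) = (-35 + 7*(-702)) + (-133 + 320*(-99)) = (-35 - 4914) + (-133 - 31680) = -4949 - 31813 = -36762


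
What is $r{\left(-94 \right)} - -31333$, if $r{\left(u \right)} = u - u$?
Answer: $31333$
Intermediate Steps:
$r{\left(u \right)} = 0$
$r{\left(-94 \right)} - -31333 = 0 - -31333 = 0 + 31333 = 31333$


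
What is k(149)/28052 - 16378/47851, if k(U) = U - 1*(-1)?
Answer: -226129003/671158126 ≈ -0.33692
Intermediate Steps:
k(U) = 1 + U (k(U) = U + 1 = 1 + U)
k(149)/28052 - 16378/47851 = (1 + 149)/28052 - 16378/47851 = 150*(1/28052) - 16378*1/47851 = 75/14026 - 16378/47851 = -226129003/671158126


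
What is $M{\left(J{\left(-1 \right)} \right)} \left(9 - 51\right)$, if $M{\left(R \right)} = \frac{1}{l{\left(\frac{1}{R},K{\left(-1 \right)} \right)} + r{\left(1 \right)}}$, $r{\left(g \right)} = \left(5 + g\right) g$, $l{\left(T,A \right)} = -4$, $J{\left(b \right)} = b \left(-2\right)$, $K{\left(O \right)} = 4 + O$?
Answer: $-21$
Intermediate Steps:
$J{\left(b \right)} = - 2 b$
$r{\left(g \right)} = g \left(5 + g\right)$
$M{\left(R \right)} = \frac{1}{2}$ ($M{\left(R \right)} = \frac{1}{-4 + 1 \left(5 + 1\right)} = \frac{1}{-4 + 1 \cdot 6} = \frac{1}{-4 + 6} = \frac{1}{2}$)
$M{\left(J{\left(-1 \right)} \right)} \left(9 - 51\right) = \frac{9 - 51}{2} = \frac{1}{2} \left(-42\right) = -21$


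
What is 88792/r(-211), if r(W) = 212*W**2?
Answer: 22198/2359613 ≈ 0.0094075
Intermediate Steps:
88792/r(-211) = 88792/((212*(-211)**2)) = 88792/((212*44521)) = 88792/9438452 = 88792*(1/9438452) = 22198/2359613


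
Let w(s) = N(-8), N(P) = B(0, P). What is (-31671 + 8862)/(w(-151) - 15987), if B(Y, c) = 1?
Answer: 22809/15986 ≈ 1.4268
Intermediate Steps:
N(P) = 1
w(s) = 1
(-31671 + 8862)/(w(-151) - 15987) = (-31671 + 8862)/(1 - 15987) = -22809/(-15986) = -22809*(-1/15986) = 22809/15986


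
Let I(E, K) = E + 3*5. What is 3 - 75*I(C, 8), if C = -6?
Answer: -672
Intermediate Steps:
I(E, K) = 15 + E (I(E, K) = E + 15 = 15 + E)
3 - 75*I(C, 8) = 3 - 75*(15 - 6) = 3 - 75*9 = 3 - 675 = -672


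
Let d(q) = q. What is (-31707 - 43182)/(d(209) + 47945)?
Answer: -74889/48154 ≈ -1.5552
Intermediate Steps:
(-31707 - 43182)/(d(209) + 47945) = (-31707 - 43182)/(209 + 47945) = -74889/48154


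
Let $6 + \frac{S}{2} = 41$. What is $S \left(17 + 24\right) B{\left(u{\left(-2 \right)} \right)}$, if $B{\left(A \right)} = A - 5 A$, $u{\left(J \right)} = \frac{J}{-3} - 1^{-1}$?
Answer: $\frac{11480}{3} \approx 3826.7$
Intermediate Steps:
$u{\left(J \right)} = -1 - \frac{J}{3}$ ($u{\left(J \right)} = J \left(- \frac{1}{3}\right) - 1 = - \frac{J}{3} - 1 = -1 - \frac{J}{3}$)
$S = 70$ ($S = -12 + 2 \cdot 41 = -12 + 82 = 70$)
$B{\left(A \right)} = - 4 A$
$S \left(17 + 24\right) B{\left(u{\left(-2 \right)} \right)} = 70 \left(17 + 24\right) \left(- 4 \left(-1 - - \frac{2}{3}\right)\right) = 70 \cdot 41 \left(- 4 \left(-1 + \frac{2}{3}\right)\right) = 2870 \left(\left(-4\right) \left(- \frac{1}{3}\right)\right) = 2870 \cdot \frac{4}{3} = \frac{11480}{3}$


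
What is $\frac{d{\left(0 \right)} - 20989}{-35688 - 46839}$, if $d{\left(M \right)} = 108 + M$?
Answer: $\frac{20881}{82527} \approx 0.25302$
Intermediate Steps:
$\frac{d{\left(0 \right)} - 20989}{-35688 - 46839} = \frac{\left(108 + 0\right) - 20989}{-35688 - 46839} = \frac{108 - 20989}{-82527} = \left(-20881\right) \left(- \frac{1}{82527}\right) = \frac{20881}{82527}$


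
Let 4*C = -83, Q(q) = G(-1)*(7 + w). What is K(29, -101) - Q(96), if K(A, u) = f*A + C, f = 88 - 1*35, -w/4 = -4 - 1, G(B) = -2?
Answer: 6281/4 ≈ 1570.3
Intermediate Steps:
w = 20 (w = -4*(-4 - 1) = -4*(-5) = 20)
Q(q) = -54 (Q(q) = -2*(7 + 20) = -2*27 = -54)
f = 53 (f = 88 - 35 = 53)
C = -83/4 (C = (1/4)*(-83) = -83/4 ≈ -20.750)
K(A, u) = -83/4 + 53*A (K(A, u) = 53*A - 83/4 = -83/4 + 53*A)
K(29, -101) - Q(96) = (-83/4 + 53*29) - 1*(-54) = (-83/4 + 1537) + 54 = 6065/4 + 54 = 6281/4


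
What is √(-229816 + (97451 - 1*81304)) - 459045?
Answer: -459045 + 3*I*√23741 ≈ -4.5905e+5 + 462.24*I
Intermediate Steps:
√(-229816 + (97451 - 1*81304)) - 459045 = √(-229816 + (97451 - 81304)) - 459045 = √(-229816 + 16147) - 459045 = √(-213669) - 459045 = 3*I*√23741 - 459045 = -459045 + 3*I*√23741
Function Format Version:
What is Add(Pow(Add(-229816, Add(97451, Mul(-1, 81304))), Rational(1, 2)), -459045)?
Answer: Add(-459045, Mul(3, I, Pow(23741, Rational(1, 2)))) ≈ Add(-4.5905e+5, Mul(462.24, I))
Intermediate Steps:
Add(Pow(Add(-229816, Add(97451, Mul(-1, 81304))), Rational(1, 2)), -459045) = Add(Pow(Add(-229816, Add(97451, -81304)), Rational(1, 2)), -459045) = Add(Pow(Add(-229816, 16147), Rational(1, 2)), -459045) = Add(Pow(-213669, Rational(1, 2)), -459045) = Add(Mul(3, I, Pow(23741, Rational(1, 2))), -459045) = Add(-459045, Mul(3, I, Pow(23741, Rational(1, 2))))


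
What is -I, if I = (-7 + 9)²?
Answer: -4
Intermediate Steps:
I = 4 (I = 2² = 4)
-I = -1*4 = -4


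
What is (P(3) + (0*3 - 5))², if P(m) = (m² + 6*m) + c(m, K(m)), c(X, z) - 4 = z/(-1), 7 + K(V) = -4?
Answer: 1369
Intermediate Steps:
K(V) = -11 (K(V) = -7 - 4 = -11)
c(X, z) = 4 - z (c(X, z) = 4 + z/(-1) = 4 + z*(-1) = 4 - z)
P(m) = 15 + m² + 6*m (P(m) = (m² + 6*m) + (4 - 1*(-11)) = (m² + 6*m) + (4 + 11) = (m² + 6*m) + 15 = 15 + m² + 6*m)
(P(3) + (0*3 - 5))² = ((15 + 3² + 6*3) + (0*3 - 5))² = ((15 + 9 + 18) + (0 - 5))² = (42 - 5)² = 37² = 1369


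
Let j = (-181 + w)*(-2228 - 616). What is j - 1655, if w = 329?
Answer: -422567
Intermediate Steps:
j = -420912 (j = (-181 + 329)*(-2228 - 616) = 148*(-2844) = -420912)
j - 1655 = -420912 - 1655 = -422567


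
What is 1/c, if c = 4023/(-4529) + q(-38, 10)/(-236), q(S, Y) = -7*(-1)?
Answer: -1068844/981131 ≈ -1.0894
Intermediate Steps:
q(S, Y) = 7
c = -981131/1068844 (c = 4023/(-4529) + 7/(-236) = 4023*(-1/4529) + 7*(-1/236) = -4023/4529 - 7/236 = -981131/1068844 ≈ -0.91794)
1/c = 1/(-981131/1068844) = -1068844/981131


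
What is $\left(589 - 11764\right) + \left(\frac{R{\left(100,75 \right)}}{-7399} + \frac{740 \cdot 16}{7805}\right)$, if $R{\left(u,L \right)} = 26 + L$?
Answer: $- \frac{18436012522}{1649977} \approx -11174.0$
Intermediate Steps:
$\left(589 - 11764\right) + \left(\frac{R{\left(100,75 \right)}}{-7399} + \frac{740 \cdot 16}{7805}\right) = \left(589 - 11764\right) + \left(\frac{26 + 75}{-7399} + \frac{740 \cdot 16}{7805}\right) = -11175 + \left(101 \left(- \frac{1}{7399}\right) + 11840 \cdot \frac{1}{7805}\right) = -11175 + \left(- \frac{101}{7399} + \frac{2368}{1561}\right) = -11175 + \frac{2480453}{1649977} = - \frac{18436012522}{1649977}$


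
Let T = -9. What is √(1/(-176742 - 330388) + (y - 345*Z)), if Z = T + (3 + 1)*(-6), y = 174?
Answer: √2972753293219970/507130 ≈ 107.51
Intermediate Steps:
Z = -33 (Z = -9 + (3 + 1)*(-6) = -9 + 4*(-6) = -9 - 24 = -33)
√(1/(-176742 - 330388) + (y - 345*Z)) = √(1/(-176742 - 330388) + (174 - 345*(-33))) = √(1/(-507130) + (174 + 11385)) = √(-1/507130 + 11559) = √(5861915669/507130) = √2972753293219970/507130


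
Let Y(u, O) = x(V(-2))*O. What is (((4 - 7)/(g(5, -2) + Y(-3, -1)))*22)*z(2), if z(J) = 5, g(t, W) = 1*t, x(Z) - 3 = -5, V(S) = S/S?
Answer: -330/7 ≈ -47.143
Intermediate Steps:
V(S) = 1
x(Z) = -2 (x(Z) = 3 - 5 = -2)
g(t, W) = t
Y(u, O) = -2*O
(((4 - 7)/(g(5, -2) + Y(-3, -1)))*22)*z(2) = (((4 - 7)/(5 - 2*(-1)))*22)*5 = (-3/(5 + 2)*22)*5 = (-3/7*22)*5 = (-3*⅐*22)*5 = -3/7*22*5 = -66/7*5 = -330/7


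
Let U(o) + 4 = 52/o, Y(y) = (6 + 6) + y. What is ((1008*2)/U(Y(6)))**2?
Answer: 82301184/25 ≈ 3.2920e+6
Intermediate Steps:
Y(y) = 12 + y
U(o) = -4 + 52/o
((1008*2)/U(Y(6)))**2 = ((1008*2)/(-4 + 52/(12 + 6)))**2 = (2016/(-4 + 52/18))**2 = (2016/(-4 + 52*(1/18)))**2 = (2016/(-4 + 26/9))**2 = (2016/(-10/9))**2 = (2016*(-9/10))**2 = (-9072/5)**2 = 82301184/25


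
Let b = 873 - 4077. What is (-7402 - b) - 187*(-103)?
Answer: 15063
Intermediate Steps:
b = -3204
(-7402 - b) - 187*(-103) = (-7402 - 1*(-3204)) - 187*(-103) = (-7402 + 3204) + 19261 = -4198 + 19261 = 15063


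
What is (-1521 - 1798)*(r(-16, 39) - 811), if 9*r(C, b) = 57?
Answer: 8012066/3 ≈ 2.6707e+6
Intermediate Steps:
r(C, b) = 19/3 (r(C, b) = (1/9)*57 = 19/3)
(-1521 - 1798)*(r(-16, 39) - 811) = (-1521 - 1798)*(19/3 - 811) = -3319*(-2414/3) = 8012066/3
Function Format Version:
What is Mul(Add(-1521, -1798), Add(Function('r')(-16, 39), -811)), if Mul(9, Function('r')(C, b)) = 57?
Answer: Rational(8012066, 3) ≈ 2.6707e+6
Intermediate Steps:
Function('r')(C, b) = Rational(19, 3) (Function('r')(C, b) = Mul(Rational(1, 9), 57) = Rational(19, 3))
Mul(Add(-1521, -1798), Add(Function('r')(-16, 39), -811)) = Mul(Add(-1521, -1798), Add(Rational(19, 3), -811)) = Mul(-3319, Rational(-2414, 3)) = Rational(8012066, 3)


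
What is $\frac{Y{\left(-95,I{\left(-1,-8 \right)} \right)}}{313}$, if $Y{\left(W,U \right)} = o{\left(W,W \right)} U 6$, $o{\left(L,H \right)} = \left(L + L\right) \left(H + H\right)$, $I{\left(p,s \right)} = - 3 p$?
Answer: $\frac{649800}{313} \approx 2076.0$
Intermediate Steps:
$o{\left(L,H \right)} = 4 H L$ ($o{\left(L,H \right)} = 2 L 2 H = 4 H L$)
$Y{\left(W,U \right)} = 24 U W^{2}$ ($Y{\left(W,U \right)} = 4 W W U 6 = 4 W^{2} U 6 = 4 U W^{2} \cdot 6 = 24 U W^{2}$)
$\frac{Y{\left(-95,I{\left(-1,-8 \right)} \right)}}{313} = \frac{24 \left(\left(-3\right) \left(-1\right)\right) \left(-95\right)^{2}}{313} = 24 \cdot 3 \cdot 9025 \cdot \frac{1}{313} = 649800 \cdot \frac{1}{313} = \frac{649800}{313}$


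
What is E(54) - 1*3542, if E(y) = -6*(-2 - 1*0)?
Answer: -3530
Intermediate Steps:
E(y) = 12 (E(y) = -6*(-2 + 0) = -6*(-2) = 12)
E(54) - 1*3542 = 12 - 1*3542 = 12 - 3542 = -3530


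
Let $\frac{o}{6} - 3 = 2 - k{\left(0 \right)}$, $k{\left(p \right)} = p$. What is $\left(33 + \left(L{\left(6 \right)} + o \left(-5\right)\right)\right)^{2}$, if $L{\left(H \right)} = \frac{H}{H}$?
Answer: $13456$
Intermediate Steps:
$L{\left(H \right)} = 1$
$o = 30$ ($o = 18 + 6 \left(2 - 0\right) = 18 + 6 \left(2 + 0\right) = 18 + 6 \cdot 2 = 18 + 12 = 30$)
$\left(33 + \left(L{\left(6 \right)} + o \left(-5\right)\right)\right)^{2} = \left(33 + \left(1 + 30 \left(-5\right)\right)\right)^{2} = \left(33 + \left(1 - 150\right)\right)^{2} = \left(33 - 149\right)^{2} = \left(-116\right)^{2} = 13456$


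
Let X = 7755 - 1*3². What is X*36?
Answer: 278856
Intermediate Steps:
X = 7746 (X = 7755 - 1*9 = 7755 - 9 = 7746)
X*36 = 7746*36 = 278856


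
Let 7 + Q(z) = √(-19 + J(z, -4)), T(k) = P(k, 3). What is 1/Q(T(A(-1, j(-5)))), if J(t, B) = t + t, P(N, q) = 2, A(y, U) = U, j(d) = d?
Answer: -7/64 - I*√15/64 ≈ -0.10938 - 0.060515*I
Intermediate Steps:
J(t, B) = 2*t
T(k) = 2
Q(z) = -7 + √(-19 + 2*z)
1/Q(T(A(-1, j(-5)))) = 1/(-7 + √(-19 + 2*2)) = 1/(-7 + √(-19 + 4)) = 1/(-7 + √(-15)) = 1/(-7 + I*√15)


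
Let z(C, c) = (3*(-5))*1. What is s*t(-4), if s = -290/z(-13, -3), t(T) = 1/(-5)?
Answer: -58/15 ≈ -3.8667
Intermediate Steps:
z(C, c) = -15 (z(C, c) = -15*1 = -15)
t(T) = -1/5
s = 58/3 (s = -290/(-15) = -290*(-1/15) = 58/3 ≈ 19.333)
s*t(-4) = (58/3)*(-1/5) = -58/15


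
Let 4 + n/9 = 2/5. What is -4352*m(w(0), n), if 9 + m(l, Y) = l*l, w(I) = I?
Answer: 39168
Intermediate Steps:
n = -162/5 (n = -36 + 9*(2/5) = -36 + 18/5 = -162/5 ≈ -32.400)
m(l, Y) = -9 + l**2 (m(l, Y) = -9 + l*l = -9 + l**2)
-4352*m(w(0), n) = -4352*(-9 + 0**2) = -4352*(-9 + 0) = -4352*(-9) = 39168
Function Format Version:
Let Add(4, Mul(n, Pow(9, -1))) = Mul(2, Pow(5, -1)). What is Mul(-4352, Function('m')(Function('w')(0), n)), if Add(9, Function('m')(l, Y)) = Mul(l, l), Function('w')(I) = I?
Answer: 39168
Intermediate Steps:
n = Rational(-162, 5) (n = Add(-36, Mul(9, Mul(2, Pow(5, -1)))) = Add(-36, Mul(9, Mul(2, Rational(1, 5)))) = Add(-36, Mul(9, Rational(2, 5))) = Add(-36, Rational(18, 5)) = Rational(-162, 5) ≈ -32.400)
Function('m')(l, Y) = Add(-9, Pow(l, 2)) (Function('m')(l, Y) = Add(-9, Mul(l, l)) = Add(-9, Pow(l, 2)))
Mul(-4352, Function('m')(Function('w')(0), n)) = Mul(-4352, Add(-9, Pow(0, 2))) = Mul(-4352, Add(-9, 0)) = Mul(-4352, -9) = 39168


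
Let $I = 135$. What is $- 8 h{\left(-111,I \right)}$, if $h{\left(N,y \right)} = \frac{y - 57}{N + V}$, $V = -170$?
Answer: $\frac{624}{281} \approx 2.2206$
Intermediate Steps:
$h{\left(N,y \right)} = \frac{-57 + y}{-170 + N}$ ($h{\left(N,y \right)} = \frac{y - 57}{N - 170} = \frac{-57 + y}{-170 + N}$)
$- 8 h{\left(-111,I \right)} = - 8 \frac{-57 + 135}{-170 - 111} = - 8 \frac{1}{-281} \cdot 78 = - 8 \left(\left(- \frac{1}{281}\right) 78\right) = \left(-8\right) \left(- \frac{78}{281}\right) = \frac{624}{281}$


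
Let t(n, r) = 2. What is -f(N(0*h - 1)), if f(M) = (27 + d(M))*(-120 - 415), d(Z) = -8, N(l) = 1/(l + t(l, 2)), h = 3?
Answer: 10165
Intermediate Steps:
N(l) = 1/(2 + l) (N(l) = 1/(l + 2) = 1/(2 + l))
f(M) = -10165 (f(M) = (27 - 8)*(-120 - 415) = 19*(-535) = -10165)
-f(N(0*h - 1)) = -1*(-10165) = 10165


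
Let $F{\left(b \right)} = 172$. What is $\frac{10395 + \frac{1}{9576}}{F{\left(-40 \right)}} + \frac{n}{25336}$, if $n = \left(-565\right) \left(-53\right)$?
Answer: $\frac{321416360387}{5216277024} \approx 61.618$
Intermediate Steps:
$n = 29945$
$\frac{10395 + \frac{1}{9576}}{F{\left(-40 \right)}} + \frac{n}{25336} = \frac{10395 + \frac{1}{9576}}{172} + \frac{29945}{25336} = \left(10395 + \frac{1}{9576}\right) \frac{1}{172} + 29945 \cdot \frac{1}{25336} = \frac{99542521}{9576} \cdot \frac{1}{172} + \frac{29945}{25336} = \frac{99542521}{1647072} + \frac{29945}{25336} = \frac{321416360387}{5216277024}$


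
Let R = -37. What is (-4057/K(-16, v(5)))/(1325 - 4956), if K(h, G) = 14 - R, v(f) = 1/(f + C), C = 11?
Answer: 4057/185181 ≈ 0.021908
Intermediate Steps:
v(f) = 1/(11 + f) (v(f) = 1/(f + 11) = 1/(11 + f))
K(h, G) = 51 (K(h, G) = 14 - 1*(-37) = 14 + 37 = 51)
(-4057/K(-16, v(5)))/(1325 - 4956) = (-4057/51)/(1325 - 4956) = -4057*1/51/(-3631) = -4057/51*(-1/3631) = 4057/185181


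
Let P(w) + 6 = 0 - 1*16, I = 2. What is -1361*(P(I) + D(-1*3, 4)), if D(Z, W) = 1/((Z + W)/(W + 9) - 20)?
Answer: 7772671/259 ≈ 30010.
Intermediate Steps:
D(Z, W) = 1/(-20 + (W + Z)/(9 + W)) (D(Z, W) = 1/((W + Z)/(9 + W) - 20) = 1/(-20 + (W + Z)/(9 + W)))
P(w) = -22 (P(w) = -6 + (0 - 1*16) = -6 + (0 - 16) = -6 - 16 = -22)
-1361*(P(I) + D(-1*3, 4)) = -1361*(-22 + (-9 - 1*4)/(180 - (-1)*3 + 19*4)) = -1361*(-22 + (-9 - 4)/(180 - 1*(-3) + 76)) = -1361*(-22 - 13/(180 + 3 + 76)) = -1361*(-22 - 13/259) = -1361*(-5711/259) = 7772671/259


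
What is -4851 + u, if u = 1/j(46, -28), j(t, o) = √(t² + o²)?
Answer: -4851 + √29/290 ≈ -4851.0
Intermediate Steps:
j(t, o) = √(o² + t²)
u = √29/290 (u = 1/(√((-28)² + 46²)) = 1/(√(784 + 2116)) = 1/(√2900) = 1/(10*√29) = √29/290 ≈ 0.018570)
-4851 + u = -4851 + √29/290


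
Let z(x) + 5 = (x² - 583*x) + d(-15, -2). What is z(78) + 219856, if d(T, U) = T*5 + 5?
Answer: 180391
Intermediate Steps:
d(T, U) = 5 + 5*T (d(T, U) = 5*T + 5 = 5 + 5*T)
z(x) = -75 + x² - 583*x (z(x) = -5 + ((x² - 583*x) + (5 + 5*(-15))) = -5 + ((x² - 583*x) + (5 - 75)) = -5 + ((x² - 583*x) - 70) = -5 + (-70 + x² - 583*x) = -75 + x² - 583*x)
z(78) + 219856 = (-75 + 78² - 583*78) + 219856 = (-75 + 6084 - 45474) + 219856 = -39465 + 219856 = 180391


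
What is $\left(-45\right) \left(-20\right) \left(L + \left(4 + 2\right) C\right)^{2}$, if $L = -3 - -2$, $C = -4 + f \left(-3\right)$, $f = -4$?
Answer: $1988100$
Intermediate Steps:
$C = 8$ ($C = -4 - -12 = -4 + 12 = 8$)
$L = -1$ ($L = -3 + 2 = -1$)
$\left(-45\right) \left(-20\right) \left(L + \left(4 + 2\right) C\right)^{2} = \left(-45\right) \left(-20\right) \left(-1 + \left(4 + 2\right) 8\right)^{2} = 900 \left(-1 + 6 \cdot 8\right)^{2} = 900 \left(-1 + 48\right)^{2} = 900 \cdot 47^{2} = 900 \cdot 2209 = 1988100$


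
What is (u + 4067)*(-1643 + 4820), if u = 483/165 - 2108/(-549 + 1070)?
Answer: 370145363202/28655 ≈ 1.2917e+7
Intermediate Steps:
u = -32059/28655 (u = 483*(1/165) - 2108/521 = 161/55 - 2108*1/521 = 161/55 - 2108/521 = -32059/28655 ≈ -1.1188)
(u + 4067)*(-1643 + 4820) = (-32059/28655 + 4067)*(-1643 + 4820) = (116507826/28655)*3177 = 370145363202/28655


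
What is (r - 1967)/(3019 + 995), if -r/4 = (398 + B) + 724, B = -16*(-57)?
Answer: -10103/4014 ≈ -2.5169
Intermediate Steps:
B = 912
r = -8136 (r = -4*((398 + 912) + 724) = -4*(1310 + 724) = -4*2034 = -8136)
(r - 1967)/(3019 + 995) = (-8136 - 1967)/(3019 + 995) = -10103/4014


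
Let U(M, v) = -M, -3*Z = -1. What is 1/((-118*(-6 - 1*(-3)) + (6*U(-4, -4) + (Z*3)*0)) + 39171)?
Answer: 1/39549 ≈ 2.5285e-5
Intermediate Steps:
Z = ⅓ (Z = -⅓*(-1) = ⅓ ≈ 0.33333)
1/((-118*(-6 - 1*(-3)) + (6*U(-4, -4) + (Z*3)*0)) + 39171) = 1/((-118*(-6 - 1*(-3)) + (6*(-1*(-4)) + ((⅓)*3)*0)) + 39171) = 1/((-118*(-6 + 3) + (6*4 + 1*0)) + 39171) = 1/((-118*(-3) + (24 + 0)) + 39171) = 1/((354 + 24) + 39171) = 1/(378 + 39171) = 1/39549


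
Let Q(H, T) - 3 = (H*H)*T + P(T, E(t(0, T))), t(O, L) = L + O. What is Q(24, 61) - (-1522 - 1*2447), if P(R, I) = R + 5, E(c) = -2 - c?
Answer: 39174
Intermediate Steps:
P(R, I) = 5 + R
Q(H, T) = 8 + T + T*H² (Q(H, T) = 3 + ((H*H)*T + (5 + T)) = 3 + (H²*T + (5 + T)) = 3 + (T*H² + (5 + T)) = 3 + (5 + T + T*H²) = 8 + T + T*H²)
Q(24, 61) - (-1522 - 1*2447) = (8 + 61 + 61*24²) - (-1522 - 1*2447) = (8 + 61 + 61*576) - (-1522 - 2447) = (8 + 61 + 35136) - 1*(-3969) = 35205 + 3969 = 39174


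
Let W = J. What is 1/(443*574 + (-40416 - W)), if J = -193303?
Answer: 1/407169 ≈ 2.4560e-6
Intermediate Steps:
W = -193303
1/(443*574 + (-40416 - W)) = 1/(443*574 + (-40416 - 1*(-193303))) = 1/(254282 + (-40416 + 193303)) = 1/(254282 + 152887) = 1/407169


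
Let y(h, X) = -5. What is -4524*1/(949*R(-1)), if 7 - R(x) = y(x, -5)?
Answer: -29/73 ≈ -0.39726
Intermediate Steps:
R(x) = 12 (R(x) = 7 - 1*(-5) = 7 + 5 = 12)
-4524*1/(949*R(-1)) = -4524/(12*949) = -4524/11388 = -4524*1/11388 = -29/73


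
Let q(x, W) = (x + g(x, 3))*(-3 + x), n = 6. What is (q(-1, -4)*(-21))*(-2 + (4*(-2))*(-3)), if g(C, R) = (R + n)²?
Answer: 147840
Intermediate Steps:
g(C, R) = (6 + R)² (g(C, R) = (R + 6)² = (6 + R)²)
q(x, W) = (-3 + x)*(81 + x) (q(x, W) = (x + (6 + 3)²)*(-3 + x) = (x + 9²)*(-3 + x) = (x + 81)*(-3 + x) = (81 + x)*(-3 + x) = (-3 + x)*(81 + x))
(q(-1, -4)*(-21))*(-2 + (4*(-2))*(-3)) = ((-243 + (-1)² + 78*(-1))*(-21))*(-2 + (4*(-2))*(-3)) = ((-243 + 1 - 78)*(-21))*(-2 - 8*(-3)) = (-320*(-21))*(-2 + 24) = 6720*22 = 147840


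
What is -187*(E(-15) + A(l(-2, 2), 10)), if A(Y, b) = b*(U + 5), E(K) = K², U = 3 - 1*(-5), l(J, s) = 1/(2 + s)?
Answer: -66385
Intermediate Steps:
U = 8 (U = 3 + 5 = 8)
A(Y, b) = 13*b (A(Y, b) = b*(8 + 5) = b*13 = 13*b)
-187*(E(-15) + A(l(-2, 2), 10)) = -187*((-15)² + 13*10) = -187*(225 + 130) = -187*355 = -66385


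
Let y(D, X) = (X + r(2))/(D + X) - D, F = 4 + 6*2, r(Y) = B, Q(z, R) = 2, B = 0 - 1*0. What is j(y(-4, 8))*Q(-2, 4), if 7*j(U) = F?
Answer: 32/7 ≈ 4.5714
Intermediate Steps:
B = 0 (B = 0 + 0 = 0)
r(Y) = 0
F = 16 (F = 4 + 12 = 16)
y(D, X) = -D + X/(D + X) (y(D, X) = (X + 0)/(D + X) - D = X/(D + X) - D = -D + X/(D + X))
j(U) = 16/7 (j(U) = (⅐)*16 = 16/7)
j(y(-4, 8))*Q(-2, 4) = (16/7)*2 = 32/7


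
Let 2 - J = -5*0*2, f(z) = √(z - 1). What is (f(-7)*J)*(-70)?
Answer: -280*I*√2 ≈ -395.98*I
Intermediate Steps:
f(z) = √(-1 + z)
J = 2 (J = 2 - (-5*0)*2 = 2 - 0*2 = 2 - 1*0 = 2 + 0 = 2)
(f(-7)*J)*(-70) = (√(-1 - 7)*2)*(-70) = (√(-8)*2)*(-70) = ((2*I*√2)*2)*(-70) = (4*I*√2)*(-70) = -280*I*√2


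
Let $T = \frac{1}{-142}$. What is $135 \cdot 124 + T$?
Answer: $\frac{2377079}{142} \approx 16740.0$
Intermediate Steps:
$T = - \frac{1}{142} \approx -0.0070423$
$135 \cdot 124 + T = 135 \cdot 124 - \frac{1}{142} = 16740 - \frac{1}{142} = \frac{2377079}{142}$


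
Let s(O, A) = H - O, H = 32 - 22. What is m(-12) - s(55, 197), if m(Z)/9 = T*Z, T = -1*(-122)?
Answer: -13131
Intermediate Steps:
H = 10
T = 122
s(O, A) = 10 - O
m(Z) = 1098*Z (m(Z) = 9*(122*Z) = 1098*Z)
m(-12) - s(55, 197) = 1098*(-12) - (10 - 1*55) = -13176 - (10 - 55) = -13176 - 1*(-45) = -13176 + 45 = -13131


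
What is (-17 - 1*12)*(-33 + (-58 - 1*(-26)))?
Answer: 1885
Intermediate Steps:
(-17 - 1*12)*(-33 + (-58 - 1*(-26))) = (-17 - 12)*(-33 + (-58 + 26)) = -29*(-33 - 32) = -29*(-65) = 1885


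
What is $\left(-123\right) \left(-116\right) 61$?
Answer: $870348$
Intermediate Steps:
$\left(-123\right) \left(-116\right) 61 = 14268 \cdot 61 = 870348$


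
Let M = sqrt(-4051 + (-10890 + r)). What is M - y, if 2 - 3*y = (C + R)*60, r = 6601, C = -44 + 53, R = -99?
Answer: -5402/3 + 2*I*sqrt(2085) ≈ -1800.7 + 91.324*I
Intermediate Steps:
C = 9
y = 5402/3 (y = 2/3 - (9 - 99)*60/3 = 2/3 - (-30)*60 = 2/3 - 1/3*(-5400) = 2/3 + 1800 = 5402/3 ≈ 1800.7)
M = 2*I*sqrt(2085) (M = sqrt(-4051 + (-10890 + 6601)) = sqrt(-4051 - 4289) = sqrt(-8340) = 2*I*sqrt(2085) ≈ 91.324*I)
M - y = 2*I*sqrt(2085) - 1*5402/3 = 2*I*sqrt(2085) - 5402/3 = -5402/3 + 2*I*sqrt(2085)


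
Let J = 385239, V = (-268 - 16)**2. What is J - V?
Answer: 304583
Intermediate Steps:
V = 80656 (V = (-284)**2 = 80656)
J - V = 385239 - 1*80656 = 385239 - 80656 = 304583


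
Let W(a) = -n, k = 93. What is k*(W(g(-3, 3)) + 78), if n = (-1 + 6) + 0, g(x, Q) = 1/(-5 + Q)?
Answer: 6789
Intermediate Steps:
n = 5 (n = 5 + 0 = 5)
W(a) = -5 (W(a) = -1*5 = -5)
k*(W(g(-3, 3)) + 78) = 93*(-5 + 78) = 93*73 = 6789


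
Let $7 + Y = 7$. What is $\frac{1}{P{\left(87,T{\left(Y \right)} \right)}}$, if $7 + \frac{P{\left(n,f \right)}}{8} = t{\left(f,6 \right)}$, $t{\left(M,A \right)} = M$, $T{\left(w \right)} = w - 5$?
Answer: $- \frac{1}{96} \approx -0.010417$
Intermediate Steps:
$Y = 0$ ($Y = -7 + 7 = 0$)
$T{\left(w \right)} = -5 + w$ ($T{\left(w \right)} = w - 5 = -5 + w$)
$P{\left(n,f \right)} = -56 + 8 f$
$\frac{1}{P{\left(87,T{\left(Y \right)} \right)}} = \frac{1}{-56 + 8 \left(-5 + 0\right)} = \frac{1}{-56 + 8 \left(-5\right)} = \frac{1}{-56 - 40} = \frac{1}{-96} = - \frac{1}{96}$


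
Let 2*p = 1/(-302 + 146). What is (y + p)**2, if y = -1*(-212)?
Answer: 4374896449/97344 ≈ 44943.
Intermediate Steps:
p = -1/312 (p = 1/(2*(-302 + 146)) = (1/2)/(-156) = (1/2)*(-1/156) = -1/312 ≈ -0.0032051)
y = 212
(y + p)**2 = (212 - 1/312)**2 = (66143/312)**2 = 4374896449/97344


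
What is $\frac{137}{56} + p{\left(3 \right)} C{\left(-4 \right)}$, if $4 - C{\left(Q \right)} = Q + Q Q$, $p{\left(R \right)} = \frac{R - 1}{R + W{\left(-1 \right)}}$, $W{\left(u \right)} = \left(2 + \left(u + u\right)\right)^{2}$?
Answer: $- \frac{485}{168} \approx -2.8869$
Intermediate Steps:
$W{\left(u \right)} = \left(2 + 2 u\right)^{2}$
$p{\left(R \right)} = \frac{-1 + R}{R}$ ($p{\left(R \right)} = \frac{R - 1}{R + 4 \left(1 - 1\right)^{2}} = \frac{-1 + R}{R + 4 \cdot 0^{2}} = \frac{-1 + R}{R + 4 \cdot 0} = \frac{-1 + R}{R + 0} = \frac{-1 + R}{R}$)
$C{\left(Q \right)} = 4 - Q - Q^{2}$ ($C{\left(Q \right)} = 4 - \left(Q + Q Q\right) = 4 - \left(Q + Q^{2}\right) = 4 - Q - Q^{2}$)
$\frac{137}{56} + p{\left(3 \right)} C{\left(-4 \right)} = \frac{137}{56} + \frac{-1 + 3}{3} \left(4 - -4 - \left(-4\right)^{2}\right) = 137 \cdot \frac{1}{56} + \frac{1}{3} \cdot 2 \left(4 + 4 - 16\right) = \frac{137}{56} + \frac{2 \left(4 + 4 - 16\right)}{3} = \frac{137}{56} + \frac{2}{3} \left(-8\right) = \frac{137}{56} - \frac{16}{3} = - \frac{485}{168}$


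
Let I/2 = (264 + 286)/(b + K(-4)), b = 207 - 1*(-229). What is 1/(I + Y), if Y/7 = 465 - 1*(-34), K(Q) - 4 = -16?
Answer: 106/370533 ≈ 0.00028607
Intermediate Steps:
b = 436 (b = 207 + 229 = 436)
K(Q) = -12 (K(Q) = 4 - 16 = -12)
I = 275/106 (I = 2*((264 + 286)/(436 - 12)) = 2*(550/424) = 2*(550*(1/424)) = 2*(275/212) = 275/106 ≈ 2.5943)
Y = 3493 (Y = 7*(465 - 1*(-34)) = 7*(465 + 34) = 7*499 = 3493)
1/(I + Y) = 1/(275/106 + 3493) = 1/(370533/106) = 106/370533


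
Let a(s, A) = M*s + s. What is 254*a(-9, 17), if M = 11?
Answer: -27432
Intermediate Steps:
a(s, A) = 12*s (a(s, A) = 11*s + s = 12*s)
254*a(-9, 17) = 254*(12*(-9)) = 254*(-108) = -27432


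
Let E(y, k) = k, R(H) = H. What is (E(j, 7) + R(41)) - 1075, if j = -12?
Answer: -1027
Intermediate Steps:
(E(j, 7) + R(41)) - 1075 = (7 + 41) - 1075 = 48 - 1075 = -1027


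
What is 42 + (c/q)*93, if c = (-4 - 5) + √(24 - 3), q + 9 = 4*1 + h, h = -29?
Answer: 2265/34 - 93*√21/34 ≈ 54.083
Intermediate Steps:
q = -34 (q = -9 + (4*1 - 29) = -9 + (4 - 29) = -9 - 25 = -34)
c = -9 + √21 ≈ -4.4174
42 + (c/q)*93 = 42 + ((-9 + √21)/(-34))*93 = 42 + ((-9 + √21)*(-1/34))*93 = 42 + (9/34 - √21/34)*93 = 42 + (837/34 - 93*√21/34) = 2265/34 - 93*√21/34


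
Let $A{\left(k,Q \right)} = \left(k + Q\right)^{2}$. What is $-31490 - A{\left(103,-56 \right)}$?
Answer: $-33699$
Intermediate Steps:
$A{\left(k,Q \right)} = \left(Q + k\right)^{2}$
$-31490 - A{\left(103,-56 \right)} = -31490 - \left(-56 + 103\right)^{2} = -31490 - 47^{2} = -31490 - 2209 = -33699$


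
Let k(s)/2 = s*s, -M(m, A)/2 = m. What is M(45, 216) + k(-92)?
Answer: 16838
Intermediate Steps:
M(m, A) = -2*m
k(s) = 2*s**2 (k(s) = 2*(s*s) = 2*s**2)
M(45, 216) + k(-92) = -2*45 + 2*(-92)**2 = -90 + 2*8464 = -90 + 16928 = 16838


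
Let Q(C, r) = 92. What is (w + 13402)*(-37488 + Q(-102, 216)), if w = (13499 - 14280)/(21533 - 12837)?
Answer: -1089560609839/2174 ≈ -5.0118e+8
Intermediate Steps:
w = -781/8696 ≈ -0.089811
(w + 13402)*(-37488 + Q(-102, 216)) = (-781/8696 + 13402)*(-37488 + 92) = (116543011/8696)*(-37396) = -1089560609839/2174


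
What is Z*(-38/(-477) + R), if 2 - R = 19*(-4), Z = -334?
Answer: -12439496/477 ≈ -26079.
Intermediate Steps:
R = 78 (R = 2 - 19*(-4) = 2 - 1*(-76) = 2 + 76 = 78)
Z*(-38/(-477) + R) = -334*(-38/(-477) + 78) = -334*(-38*(-1/477) + 78) = -334*(38/477 + 78) = -334*37244/477 = -12439496/477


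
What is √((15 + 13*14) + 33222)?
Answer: √33419 ≈ 182.81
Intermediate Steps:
√((15 + 13*14) + 33222) = √((15 + 182) + 33222) = √(197 + 33222) = √33419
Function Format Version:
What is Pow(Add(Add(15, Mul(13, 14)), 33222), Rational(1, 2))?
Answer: Pow(33419, Rational(1, 2)) ≈ 182.81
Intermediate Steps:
Pow(Add(Add(15, Mul(13, 14)), 33222), Rational(1, 2)) = Pow(Add(Add(15, 182), 33222), Rational(1, 2)) = Pow(Add(197, 33222), Rational(1, 2)) = Pow(33419, Rational(1, 2))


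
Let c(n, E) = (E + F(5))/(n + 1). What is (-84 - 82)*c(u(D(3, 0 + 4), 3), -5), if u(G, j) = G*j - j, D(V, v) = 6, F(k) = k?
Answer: 0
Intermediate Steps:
u(G, j) = -j + G*j
c(n, E) = (5 + E)/(1 + n) (c(n, E) = (E + 5)/(n + 1) = (5 + E)/(1 + n))
(-84 - 82)*c(u(D(3, 0 + 4), 3), -5) = (-84 - 82)*((5 - 5)/(1 + 3*(-1 + 6))) = -166*0/(1 + 3*5) = -166*0/(1 + 15) = -166*0/16 = -83*0/8 = -166*0 = 0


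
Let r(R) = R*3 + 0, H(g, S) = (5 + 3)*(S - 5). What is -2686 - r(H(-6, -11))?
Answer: -2302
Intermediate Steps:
H(g, S) = -40 + 8*S (H(g, S) = 8*(-5 + S) = -40 + 8*S)
r(R) = 3*R (r(R) = 3*R + 0 = 3*R)
-2686 - r(H(-6, -11)) = -2686 - 3*(-40 + 8*(-11)) = -2686 - 3*(-40 - 88) = -2686 - 3*(-128) = -2686 - 1*(-384) = -2686 + 384 = -2302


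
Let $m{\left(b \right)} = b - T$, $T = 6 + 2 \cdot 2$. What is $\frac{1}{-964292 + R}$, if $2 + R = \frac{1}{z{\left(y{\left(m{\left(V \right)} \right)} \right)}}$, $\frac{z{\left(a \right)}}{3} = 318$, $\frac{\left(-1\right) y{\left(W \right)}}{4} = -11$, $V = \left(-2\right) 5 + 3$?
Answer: $- \frac{954}{919936475} \approx -1.037 \cdot 10^{-6}$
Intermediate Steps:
$V = -7$ ($V = -10 + 3 = -7$)
$T = 10$ ($T = 6 + 4 = 10$)
$m{\left(b \right)} = -10 + b$ ($m{\left(b \right)} = b - 10 = -10 + b$)
$y{\left(W \right)} = 44$ ($y{\left(W \right)} = \left(-4\right) \left(-11\right) = 44$)
$z{\left(a \right)} = 954$ ($z{\left(a \right)} = 3 \cdot 318 = 954$)
$R = - \frac{1907}{954}$ ($R = -2 + \frac{1}{954} = - \frac{1907}{954} \approx -1.999$)
$\frac{1}{-964292 + R} = \frac{1}{-964292 - \frac{1907}{954}} = \frac{1}{- \frac{919936475}{954}} = - \frac{954}{919936475}$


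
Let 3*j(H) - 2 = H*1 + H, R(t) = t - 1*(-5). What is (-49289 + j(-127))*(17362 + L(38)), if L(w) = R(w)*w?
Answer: -937889508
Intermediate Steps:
R(t) = 5 + t (R(t) = t + 5 = 5 + t)
j(H) = ⅔ + 2*H/3 (j(H) = ⅔ + (H*1 + H)/3 = ⅔ + (H + H)/3 = ⅔ + (2*H)/3 = ⅔ + 2*H/3)
L(w) = w*(5 + w) (L(w) = (5 + w)*w = w*(5 + w))
(-49289 + j(-127))*(17362 + L(38)) = (-49289 + (⅔ + (⅔)*(-127)))*(17362 + 38*(5 + 38)) = (-49289 + (⅔ - 254/3))*(17362 + 38*43) = (-49289 - 84)*(17362 + 1634) = -49373*18996 = -937889508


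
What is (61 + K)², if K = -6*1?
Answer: 3025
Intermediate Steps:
K = -6
(61 + K)² = (61 - 6)² = 55² = 3025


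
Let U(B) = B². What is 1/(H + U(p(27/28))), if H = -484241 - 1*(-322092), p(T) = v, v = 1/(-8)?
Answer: -64/10377535 ≈ -6.1672e-6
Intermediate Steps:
v = -⅛ ≈ -0.12500
p(T) = -⅛
H = -162149 (H = -484241 + 322092 = -162149)
1/(H + U(p(27/28))) = 1/(-162149 + (-⅛)²) = 1/(-162149 + 1/64) = 1/(-10377535/64) = -64/10377535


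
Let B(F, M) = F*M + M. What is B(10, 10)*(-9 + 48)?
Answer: 4290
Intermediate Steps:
B(F, M) = M + F*M
B(10, 10)*(-9 + 48) = (10*(1 + 10))*(-9 + 48) = (10*11)*39 = 110*39 = 4290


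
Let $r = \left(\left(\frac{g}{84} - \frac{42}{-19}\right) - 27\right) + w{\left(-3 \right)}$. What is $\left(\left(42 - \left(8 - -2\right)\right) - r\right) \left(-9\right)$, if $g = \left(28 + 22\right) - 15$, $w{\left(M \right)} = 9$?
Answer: $- \frac{32403}{76} \approx -426.36$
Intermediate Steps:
$g = 35$ ($g = 50 - 15 = 35$)
$r = - \frac{3505}{228}$ ($r = \left(\left(\frac{35}{84} - \frac{42}{-19}\right) - 27\right) + 9 = \left(\left(35 \cdot \frac{1}{84} - - \frac{42}{19}\right) - 27\right) + 9 = \left(\left(\frac{5}{12} + \frac{42}{19}\right) - 27\right) + 9 = \left(\frac{599}{228} - 27\right) + 9 = - \frac{5557}{228} + 9 = - \frac{3505}{228} \approx -15.373$)
$\left(\left(42 - \left(8 - -2\right)\right) - r\right) \left(-9\right) = \left(\left(42 - \left(8 - -2\right)\right) - - \frac{3505}{228}\right) \left(-9\right) = \left(\left(42 - \left(8 + 2\right)\right) + \frac{3505}{228}\right) \left(-9\right) = \left(\left(42 - 10\right) + \frac{3505}{228}\right) \left(-9\right) = \left(32 + \frac{3505}{228}\right) \left(-9\right) = \frac{10801}{228} \left(-9\right) = - \frac{32403}{76}$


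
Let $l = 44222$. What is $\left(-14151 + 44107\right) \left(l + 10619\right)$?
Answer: $1642816996$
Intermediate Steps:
$\left(-14151 + 44107\right) \left(l + 10619\right) = \left(-14151 + 44107\right) \left(44222 + 10619\right) = 29956 \cdot 54841 = 1642816996$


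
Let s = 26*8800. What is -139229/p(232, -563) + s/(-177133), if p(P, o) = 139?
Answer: -2244895787/2238317 ≈ -1002.9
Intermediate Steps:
s = 228800
-139229/p(232, -563) + s/(-177133) = -139229/139 + 228800/(-177133) = -139229*1/139 + 228800*(-1/177133) = -139229/139 - 20800/16103 = -2244895787/2238317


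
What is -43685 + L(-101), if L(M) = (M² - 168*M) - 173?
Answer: -16689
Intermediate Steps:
L(M) = -173 + M² - 168*M
-43685 + L(-101) = -43685 + (-173 + (-101)² - 168*(-101)) = -43685 + (-173 + 10201 + 16968) = -43685 + 26996 = -16689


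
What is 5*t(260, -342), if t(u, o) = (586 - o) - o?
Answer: 6350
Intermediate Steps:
t(u, o) = 586 - 2*o
5*t(260, -342) = 5*(586 - 2*(-342)) = 5*(586 + 684) = 5*1270 = 6350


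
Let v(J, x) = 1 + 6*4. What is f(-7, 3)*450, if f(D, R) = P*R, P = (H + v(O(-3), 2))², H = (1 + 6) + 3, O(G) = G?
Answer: 1653750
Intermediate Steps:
v(J, x) = 25 (v(J, x) = 1 + 24 = 25)
H = 10 (H = 7 + 3 = 10)
P = 1225 (P = (10 + 25)² = 35² = 1225)
f(D, R) = 1225*R
f(-7, 3)*450 = (1225*3)*450 = 3675*450 = 1653750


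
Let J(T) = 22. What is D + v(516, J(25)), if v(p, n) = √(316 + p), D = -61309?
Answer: -61309 + 8*√13 ≈ -61280.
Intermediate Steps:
D + v(516, J(25)) = -61309 + √(316 + 516) = -61309 + √832 = -61309 + 8*√13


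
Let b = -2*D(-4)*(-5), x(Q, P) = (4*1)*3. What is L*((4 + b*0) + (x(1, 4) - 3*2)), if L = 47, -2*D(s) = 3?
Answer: 470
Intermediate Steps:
D(s) = -3/2 (D(s) = -½*3 = -3/2)
x(Q, P) = 12 (x(Q, P) = 4*3 = 12)
b = -15 (b = -2*(-3/2)*(-5) = 3*(-5) = -15)
L*((4 + b*0) + (x(1, 4) - 3*2)) = 47*((4 - 15*0) + (12 - 3*2)) = 47*((4 + 0) + (12 - 6)) = 47*(4 + 6) = 47*10 = 470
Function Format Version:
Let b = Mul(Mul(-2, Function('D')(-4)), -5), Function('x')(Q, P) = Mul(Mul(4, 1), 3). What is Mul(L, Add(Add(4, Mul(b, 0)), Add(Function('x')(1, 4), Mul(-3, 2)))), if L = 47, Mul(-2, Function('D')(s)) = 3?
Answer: 470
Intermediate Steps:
Function('D')(s) = Rational(-3, 2) (Function('D')(s) = Mul(Rational(-1, 2), 3) = Rational(-3, 2))
Function('x')(Q, P) = 12 (Function('x')(Q, P) = Mul(4, 3) = 12)
b = -15 (b = Mul(Mul(-2, Rational(-3, 2)), -5) = Mul(3, -5) = -15)
Mul(L, Add(Add(4, Mul(b, 0)), Add(Function('x')(1, 4), Mul(-3, 2)))) = Mul(47, Add(Add(4, Mul(-15, 0)), Add(12, Mul(-3, 2)))) = Mul(47, Add(Add(4, 0), Add(12, -6))) = Mul(47, Add(4, 6)) = Mul(47, 10) = 470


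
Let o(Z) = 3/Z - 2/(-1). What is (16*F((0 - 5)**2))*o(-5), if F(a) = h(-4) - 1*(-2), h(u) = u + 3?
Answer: 112/5 ≈ 22.400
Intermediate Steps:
h(u) = 3 + u
o(Z) = 2 + 3/Z (o(Z) = 3/Z - 2*(-1) = 3/Z + 2 = 2 + 3/Z)
F(a) = 1 (F(a) = (3 - 4) - 1*(-2) = -1 + 2 = 1)
(16*F((0 - 5)**2))*o(-5) = (16*1)*(2 + 3/(-5)) = 16*(2 + 3*(-1/5)) = 16*(2 - 3/5) = 16*(7/5) = 112/5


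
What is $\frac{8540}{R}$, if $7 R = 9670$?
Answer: $\frac{5978}{967} \approx 6.182$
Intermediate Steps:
$R = \frac{9670}{7}$ ($R = \frac{1}{7} \cdot 9670 = \frac{9670}{7} \approx 1381.4$)
$\frac{8540}{R} = \frac{8540}{\frac{9670}{7}} = 8540 \cdot \frac{7}{9670} = \frac{5978}{967}$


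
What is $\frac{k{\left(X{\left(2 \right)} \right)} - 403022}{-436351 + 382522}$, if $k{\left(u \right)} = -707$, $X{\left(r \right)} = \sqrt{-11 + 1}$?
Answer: $\frac{403729}{53829} \approx 7.5002$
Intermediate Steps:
$X{\left(r \right)} = i \sqrt{10}$ ($X{\left(r \right)} = \sqrt{-10} = i \sqrt{10}$)
$\frac{k{\left(X{\left(2 \right)} \right)} - 403022}{-436351 + 382522} = \frac{-707 - 403022}{-436351 + 382522} = - \frac{403729}{-53829} = \left(-403729\right) \left(- \frac{1}{53829}\right) = \frac{403729}{53829}$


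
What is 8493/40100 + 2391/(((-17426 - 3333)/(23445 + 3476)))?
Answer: -2580984944913/832435900 ≈ -3100.5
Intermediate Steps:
8493/40100 + 2391/(((-17426 - 3333)/(23445 + 3476))) = 8493*(1/40100) + 2391/((-20759/26921)) = 8493/40100 + 2391/((-20759*1/26921)) = 8493/40100 + 2391/(-20759/26921) = 8493/40100 + 2391*(-26921/20759) = 8493/40100 - 64368111/20759 = -2580984944913/832435900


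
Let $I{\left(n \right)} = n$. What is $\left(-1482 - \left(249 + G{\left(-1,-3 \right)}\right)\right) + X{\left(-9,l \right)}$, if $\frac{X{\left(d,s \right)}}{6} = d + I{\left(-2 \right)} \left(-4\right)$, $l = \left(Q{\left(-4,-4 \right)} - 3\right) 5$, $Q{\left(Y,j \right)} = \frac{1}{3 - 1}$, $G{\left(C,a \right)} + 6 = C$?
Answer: $-1730$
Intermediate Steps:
$G{\left(C,a \right)} = -6 + C$
$Q{\left(Y,j \right)} = \frac{1}{2}$
$l = - \frac{25}{2}$ ($l = \left(\frac{1}{2} - 3\right) 5 = \left(- \frac{5}{2}\right) 5 = - \frac{25}{2} \approx -12.5$)
$X{\left(d,s \right)} = 48 + 6 d$ ($X{\left(d,s \right)} = 6 \left(d - -8\right) = 6 \left(d + 8\right) = 6 \left(8 + d\right) = 48 + 6 d$)
$\left(-1482 - \left(249 + G{\left(-1,-3 \right)}\right)\right) + X{\left(-9,l \right)} = \left(-1482 - 242\right) + \left(48 + 6 \left(-9\right)\right) = \left(-1482 - 242\right) + \left(48 - 54\right) = \left(-1482 + \left(-249 + 7\right)\right) - 6 = \left(-1482 - 242\right) - 6 = -1724 - 6 = -1730$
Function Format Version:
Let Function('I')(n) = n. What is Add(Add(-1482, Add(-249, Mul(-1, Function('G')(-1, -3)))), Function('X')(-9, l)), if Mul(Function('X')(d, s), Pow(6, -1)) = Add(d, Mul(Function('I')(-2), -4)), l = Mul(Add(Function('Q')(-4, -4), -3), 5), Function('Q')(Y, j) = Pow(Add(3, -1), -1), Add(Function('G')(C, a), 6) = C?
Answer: -1730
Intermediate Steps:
Function('G')(C, a) = Add(-6, C)
Function('Q')(Y, j) = Rational(1, 2) (Function('Q')(Y, j) = Pow(2, -1) = Rational(1, 2))
l = Rational(-25, 2) (l = Mul(Add(Rational(1, 2), -3), 5) = Mul(Rational(-5, 2), 5) = Rational(-25, 2) ≈ -12.500)
Function('X')(d, s) = Add(48, Mul(6, d)) (Function('X')(d, s) = Mul(6, Add(d, Mul(-2, -4))) = Mul(6, Add(d, 8)) = Mul(6, Add(8, d)) = Add(48, Mul(6, d)))
Add(Add(-1482, Add(-249, Mul(-1, Function('G')(-1, -3)))), Function('X')(-9, l)) = Add(Add(-1482, Add(-249, Mul(-1, Add(-6, -1)))), Add(48, Mul(6, -9))) = Add(Add(-1482, Add(-249, Mul(-1, -7))), Add(48, -54)) = Add(Add(-1482, Add(-249, 7)), -6) = Add(Add(-1482, -242), -6) = Add(-1724, -6) = -1730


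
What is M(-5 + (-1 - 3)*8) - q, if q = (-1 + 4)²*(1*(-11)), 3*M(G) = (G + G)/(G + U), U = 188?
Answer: 44773/453 ≈ 98.837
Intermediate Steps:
M(G) = 2*G/(3*(188 + G)) (M(G) = ((G + G)/(G + 188))/3 = ((2*G)/(188 + G))/3 = (2*G/(188 + G))/3 = 2*G/(3*(188 + G)))
q = -99 (q = 3²*(-11) = 9*(-11) = -99)
M(-5 + (-1 - 3)*8) - q = 2*(-5 + (-1 - 3)*8)/(3*(188 + (-5 + (-1 - 3)*8))) - 1*(-99) = 2*(-5 - 4*8)/(3*(188 + (-5 - 4*8))) + 99 = 2*(-5 - 32)/(3*(188 + (-5 - 32))) + 99 = (⅔)*(-37)/(188 - 37) + 99 = (⅔)*(-37)/151 + 99 = (⅔)*(-37)*(1/151) + 99 = -74/453 + 99 = 44773/453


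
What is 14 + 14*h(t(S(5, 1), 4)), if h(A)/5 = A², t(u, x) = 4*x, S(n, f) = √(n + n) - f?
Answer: 17934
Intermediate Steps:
S(n, f) = -f + √2*√n (S(n, f) = √(2*n) - f = √2*√n - f = -f + √2*√n)
h(A) = 5*A²
14 + 14*h(t(S(5, 1), 4)) = 14 + 14*(5*(4*4)²) = 14 + 14*(5*16²) = 14 + 14*(5*256) = 14 + 14*1280 = 14 + 17920 = 17934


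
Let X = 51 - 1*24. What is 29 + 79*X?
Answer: 2162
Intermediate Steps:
X = 27 (X = 51 - 24 = 27)
29 + 79*X = 29 + 79*27 = 29 + 2133 = 2162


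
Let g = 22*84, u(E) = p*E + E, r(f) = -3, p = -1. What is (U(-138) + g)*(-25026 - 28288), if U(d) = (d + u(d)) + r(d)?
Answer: -91006998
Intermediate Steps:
u(E) = 0 (u(E) = -E + E = 0)
g = 1848
U(d) = -3 + d (U(d) = (d + 0) - 3 = d - 3 = -3 + d)
(U(-138) + g)*(-25026 - 28288) = ((-3 - 138) + 1848)*(-25026 - 28288) = (-141 + 1848)*(-53314) = 1707*(-53314) = -91006998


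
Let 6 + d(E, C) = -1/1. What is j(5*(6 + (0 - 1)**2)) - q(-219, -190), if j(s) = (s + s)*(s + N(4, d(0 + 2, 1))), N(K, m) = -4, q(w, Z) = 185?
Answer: 1985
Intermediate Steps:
d(E, C) = -7 (d(E, C) = -6 - 1/1 = -6 - 1*1 = -6 - 1 = -7)
j(s) = 2*s*(-4 + s) (j(s) = (s + s)*(s - 4) = (2*s)*(-4 + s) = 2*s*(-4 + s))
j(5*(6 + (0 - 1)**2)) - q(-219, -190) = 2*(5*(6 + (0 - 1)**2))*(-4 + 5*(6 + (0 - 1)**2)) - 1*185 = 2*(5*(6 + (-1)**2))*(-4 + 5*(6 + (-1)**2)) - 185 = 2*(5*(6 + 1))*(-4 + 5*(6 + 1)) - 185 = 2*(5*7)*(-4 + 5*7) - 185 = 2*35*(-4 + 35) - 185 = 2*35*31 - 185 = 2170 - 185 = 1985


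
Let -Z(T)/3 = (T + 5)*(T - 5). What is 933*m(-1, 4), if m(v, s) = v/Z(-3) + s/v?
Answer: -60023/16 ≈ -3751.4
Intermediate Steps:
Z(T) = -3*(-5 + T)*(5 + T) (Z(T) = -3*(T + 5)*(T - 5) = -3*(5 + T)*(-5 + T) = -3*(-5 + T)*(5 + T))
m(v, s) = v/48 + s/v (m(v, s) = v/(75 - 3*(-3)**2) + s/v = v/(75 - 3*9) + s/v = v/(75 - 27) + s/v = v/48 + s/v)
933*m(-1, 4) = 933*((1/48)*(-1) + 4/(-1)) = 933*(-1/48 + 4*(-1)) = 933*(-1/48 - 4) = 933*(-193/48) = -60023/16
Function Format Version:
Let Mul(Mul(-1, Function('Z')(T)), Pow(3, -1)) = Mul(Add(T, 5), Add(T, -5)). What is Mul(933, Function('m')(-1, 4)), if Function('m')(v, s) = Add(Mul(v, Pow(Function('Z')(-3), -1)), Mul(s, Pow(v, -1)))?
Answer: Rational(-60023, 16) ≈ -3751.4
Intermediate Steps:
Function('Z')(T) = Mul(-3, Add(-5, T), Add(5, T)) (Function('Z')(T) = Mul(-3, Mul(Add(T, 5), Add(T, -5))) = Mul(-3, Mul(Add(5, T), Add(-5, T))) = Mul(-3, Mul(Add(-5, T), Add(5, T))) = Mul(-3, Add(-5, T), Add(5, T)))
Function('m')(v, s) = Add(Mul(Rational(1, 48), v), Mul(s, Pow(v, -1))) (Function('m')(v, s) = Add(Mul(v, Pow(Add(75, Mul(-3, Pow(-3, 2))), -1)), Mul(s, Pow(v, -1))) = Add(Mul(v, Pow(Add(75, Mul(-3, 9)), -1)), Mul(s, Pow(v, -1))) = Add(Mul(v, Pow(Add(75, -27), -1)), Mul(s, Pow(v, -1))) = Add(Mul(v, Pow(48, -1)), Mul(s, Pow(v, -1))) = Add(Mul(v, Rational(1, 48)), Mul(s, Pow(v, -1))) = Add(Mul(Rational(1, 48), v), Mul(s, Pow(v, -1))))
Mul(933, Function('m')(-1, 4)) = Mul(933, Add(Mul(Rational(1, 48), -1), Mul(4, Pow(-1, -1)))) = Mul(933, Add(Rational(-1, 48), Mul(4, -1))) = Mul(933, Add(Rational(-1, 48), -4)) = Mul(933, Rational(-193, 48)) = Rational(-60023, 16)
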